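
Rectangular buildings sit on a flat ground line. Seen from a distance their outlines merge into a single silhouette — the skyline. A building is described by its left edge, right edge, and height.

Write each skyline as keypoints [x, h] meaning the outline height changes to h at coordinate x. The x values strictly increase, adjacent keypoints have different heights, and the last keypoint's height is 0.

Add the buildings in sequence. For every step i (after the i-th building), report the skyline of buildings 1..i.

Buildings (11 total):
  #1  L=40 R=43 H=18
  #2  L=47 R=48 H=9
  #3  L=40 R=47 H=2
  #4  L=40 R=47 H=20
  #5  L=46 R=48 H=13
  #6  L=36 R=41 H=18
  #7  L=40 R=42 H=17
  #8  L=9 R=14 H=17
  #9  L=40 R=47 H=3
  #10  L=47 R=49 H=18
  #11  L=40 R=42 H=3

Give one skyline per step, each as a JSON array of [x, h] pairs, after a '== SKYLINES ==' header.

== SKYLINES ==
[[40,18],[43,0]]
[[40,18],[43,0],[47,9],[48,0]]
[[40,18],[43,2],[47,9],[48,0]]
[[40,20],[47,9],[48,0]]
[[40,20],[47,13],[48,0]]
[[36,18],[40,20],[47,13],[48,0]]
[[36,18],[40,20],[47,13],[48,0]]
[[9,17],[14,0],[36,18],[40,20],[47,13],[48,0]]
[[9,17],[14,0],[36,18],[40,20],[47,13],[48,0]]
[[9,17],[14,0],[36,18],[40,20],[47,18],[49,0]]
[[9,17],[14,0],[36,18],[40,20],[47,18],[49,0]]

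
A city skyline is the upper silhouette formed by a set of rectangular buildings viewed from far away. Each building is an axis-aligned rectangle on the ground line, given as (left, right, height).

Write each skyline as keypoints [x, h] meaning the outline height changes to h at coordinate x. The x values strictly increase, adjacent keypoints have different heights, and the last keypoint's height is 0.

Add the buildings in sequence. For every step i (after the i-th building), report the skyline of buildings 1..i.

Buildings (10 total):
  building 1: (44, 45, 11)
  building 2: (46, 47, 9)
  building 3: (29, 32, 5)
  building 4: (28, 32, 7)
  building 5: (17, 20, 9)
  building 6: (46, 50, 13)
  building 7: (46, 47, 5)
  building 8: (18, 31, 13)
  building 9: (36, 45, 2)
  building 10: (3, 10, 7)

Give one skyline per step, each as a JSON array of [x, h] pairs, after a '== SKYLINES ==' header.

== SKYLINES ==
[[44,11],[45,0]]
[[44,11],[45,0],[46,9],[47,0]]
[[29,5],[32,0],[44,11],[45,0],[46,9],[47,0]]
[[28,7],[32,0],[44,11],[45,0],[46,9],[47,0]]
[[17,9],[20,0],[28,7],[32,0],[44,11],[45,0],[46,9],[47,0]]
[[17,9],[20,0],[28,7],[32,0],[44,11],[45,0],[46,13],[50,0]]
[[17,9],[20,0],[28,7],[32,0],[44,11],[45,0],[46,13],[50,0]]
[[17,9],[18,13],[31,7],[32,0],[44,11],[45,0],[46,13],[50,0]]
[[17,9],[18,13],[31,7],[32,0],[36,2],[44,11],[45,0],[46,13],[50,0]]
[[3,7],[10,0],[17,9],[18,13],[31,7],[32,0],[36,2],[44,11],[45,0],[46,13],[50,0]]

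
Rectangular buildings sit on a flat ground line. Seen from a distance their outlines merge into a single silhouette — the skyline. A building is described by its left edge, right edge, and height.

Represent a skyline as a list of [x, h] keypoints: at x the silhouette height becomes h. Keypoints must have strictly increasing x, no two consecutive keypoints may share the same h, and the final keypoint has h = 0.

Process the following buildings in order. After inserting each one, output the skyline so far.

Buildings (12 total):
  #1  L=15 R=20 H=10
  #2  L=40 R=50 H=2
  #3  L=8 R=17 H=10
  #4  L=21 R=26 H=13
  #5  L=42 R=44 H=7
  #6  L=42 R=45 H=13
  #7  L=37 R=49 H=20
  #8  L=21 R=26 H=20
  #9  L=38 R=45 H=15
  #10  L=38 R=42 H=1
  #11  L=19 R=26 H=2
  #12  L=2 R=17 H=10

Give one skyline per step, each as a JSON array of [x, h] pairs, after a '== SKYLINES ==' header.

== SKYLINES ==
[[15,10],[20,0]]
[[15,10],[20,0],[40,2],[50,0]]
[[8,10],[20,0],[40,2],[50,0]]
[[8,10],[20,0],[21,13],[26,0],[40,2],[50,0]]
[[8,10],[20,0],[21,13],[26,0],[40,2],[42,7],[44,2],[50,0]]
[[8,10],[20,0],[21,13],[26,0],[40,2],[42,13],[45,2],[50,0]]
[[8,10],[20,0],[21,13],[26,0],[37,20],[49,2],[50,0]]
[[8,10],[20,0],[21,20],[26,0],[37,20],[49,2],[50,0]]
[[8,10],[20,0],[21,20],[26,0],[37,20],[49,2],[50,0]]
[[8,10],[20,0],[21,20],[26,0],[37,20],[49,2],[50,0]]
[[8,10],[20,2],[21,20],[26,0],[37,20],[49,2],[50,0]]
[[2,10],[20,2],[21,20],[26,0],[37,20],[49,2],[50,0]]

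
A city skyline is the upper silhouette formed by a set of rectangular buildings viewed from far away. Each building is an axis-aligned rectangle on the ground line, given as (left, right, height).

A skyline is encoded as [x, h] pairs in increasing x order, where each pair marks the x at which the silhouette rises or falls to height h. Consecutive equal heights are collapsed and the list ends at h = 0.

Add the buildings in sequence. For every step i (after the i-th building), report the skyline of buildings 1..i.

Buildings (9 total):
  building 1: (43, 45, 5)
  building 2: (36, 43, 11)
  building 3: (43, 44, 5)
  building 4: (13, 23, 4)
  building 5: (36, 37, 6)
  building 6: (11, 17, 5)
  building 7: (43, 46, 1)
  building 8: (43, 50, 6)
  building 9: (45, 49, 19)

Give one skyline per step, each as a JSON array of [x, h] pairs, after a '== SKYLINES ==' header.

== SKYLINES ==
[[43,5],[45,0]]
[[36,11],[43,5],[45,0]]
[[36,11],[43,5],[45,0]]
[[13,4],[23,0],[36,11],[43,5],[45,0]]
[[13,4],[23,0],[36,11],[43,5],[45,0]]
[[11,5],[17,4],[23,0],[36,11],[43,5],[45,0]]
[[11,5],[17,4],[23,0],[36,11],[43,5],[45,1],[46,0]]
[[11,5],[17,4],[23,0],[36,11],[43,6],[50,0]]
[[11,5],[17,4],[23,0],[36,11],[43,6],[45,19],[49,6],[50,0]]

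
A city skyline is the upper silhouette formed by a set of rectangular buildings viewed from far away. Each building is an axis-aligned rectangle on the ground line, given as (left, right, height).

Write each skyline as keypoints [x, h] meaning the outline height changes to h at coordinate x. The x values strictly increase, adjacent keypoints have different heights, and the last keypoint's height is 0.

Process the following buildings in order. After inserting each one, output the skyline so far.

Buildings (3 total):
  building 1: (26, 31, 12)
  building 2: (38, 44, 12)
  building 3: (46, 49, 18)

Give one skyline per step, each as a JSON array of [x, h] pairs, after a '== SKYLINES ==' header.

== SKYLINES ==
[[26,12],[31,0]]
[[26,12],[31,0],[38,12],[44,0]]
[[26,12],[31,0],[38,12],[44,0],[46,18],[49,0]]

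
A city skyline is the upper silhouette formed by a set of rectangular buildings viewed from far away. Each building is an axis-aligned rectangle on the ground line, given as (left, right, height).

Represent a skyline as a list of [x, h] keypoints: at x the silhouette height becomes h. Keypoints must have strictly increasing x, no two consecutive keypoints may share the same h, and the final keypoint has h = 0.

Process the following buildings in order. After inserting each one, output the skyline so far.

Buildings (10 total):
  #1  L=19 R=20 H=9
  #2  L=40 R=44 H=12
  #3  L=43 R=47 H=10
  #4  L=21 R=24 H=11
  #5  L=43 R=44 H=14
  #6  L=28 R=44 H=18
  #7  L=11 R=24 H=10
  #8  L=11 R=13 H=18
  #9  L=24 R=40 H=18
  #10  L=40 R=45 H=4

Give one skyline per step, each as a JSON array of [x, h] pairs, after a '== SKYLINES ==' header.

== SKYLINES ==
[[19,9],[20,0]]
[[19,9],[20,0],[40,12],[44,0]]
[[19,9],[20,0],[40,12],[44,10],[47,0]]
[[19,9],[20,0],[21,11],[24,0],[40,12],[44,10],[47,0]]
[[19,9],[20,0],[21,11],[24,0],[40,12],[43,14],[44,10],[47,0]]
[[19,9],[20,0],[21,11],[24,0],[28,18],[44,10],[47,0]]
[[11,10],[21,11],[24,0],[28,18],[44,10],[47,0]]
[[11,18],[13,10],[21,11],[24,0],[28,18],[44,10],[47,0]]
[[11,18],[13,10],[21,11],[24,18],[44,10],[47,0]]
[[11,18],[13,10],[21,11],[24,18],[44,10],[47,0]]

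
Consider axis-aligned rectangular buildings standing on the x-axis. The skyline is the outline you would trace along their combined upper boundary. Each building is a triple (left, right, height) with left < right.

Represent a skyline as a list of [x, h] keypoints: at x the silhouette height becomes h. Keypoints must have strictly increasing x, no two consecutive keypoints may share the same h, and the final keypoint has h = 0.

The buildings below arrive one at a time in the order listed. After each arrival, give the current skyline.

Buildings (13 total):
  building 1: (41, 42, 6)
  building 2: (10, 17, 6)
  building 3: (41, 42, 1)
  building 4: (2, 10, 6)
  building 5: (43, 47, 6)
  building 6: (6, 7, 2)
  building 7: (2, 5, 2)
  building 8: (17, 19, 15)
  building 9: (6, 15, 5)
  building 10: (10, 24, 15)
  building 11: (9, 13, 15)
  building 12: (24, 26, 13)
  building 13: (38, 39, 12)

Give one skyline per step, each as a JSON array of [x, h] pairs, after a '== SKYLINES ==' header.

== SKYLINES ==
[[41,6],[42,0]]
[[10,6],[17,0],[41,6],[42,0]]
[[10,6],[17,0],[41,6],[42,0]]
[[2,6],[17,0],[41,6],[42,0]]
[[2,6],[17,0],[41,6],[42,0],[43,6],[47,0]]
[[2,6],[17,0],[41,6],[42,0],[43,6],[47,0]]
[[2,6],[17,0],[41,6],[42,0],[43,6],[47,0]]
[[2,6],[17,15],[19,0],[41,6],[42,0],[43,6],[47,0]]
[[2,6],[17,15],[19,0],[41,6],[42,0],[43,6],[47,0]]
[[2,6],[10,15],[24,0],[41,6],[42,0],[43,6],[47,0]]
[[2,6],[9,15],[24,0],[41,6],[42,0],[43,6],[47,0]]
[[2,6],[9,15],[24,13],[26,0],[41,6],[42,0],[43,6],[47,0]]
[[2,6],[9,15],[24,13],[26,0],[38,12],[39,0],[41,6],[42,0],[43,6],[47,0]]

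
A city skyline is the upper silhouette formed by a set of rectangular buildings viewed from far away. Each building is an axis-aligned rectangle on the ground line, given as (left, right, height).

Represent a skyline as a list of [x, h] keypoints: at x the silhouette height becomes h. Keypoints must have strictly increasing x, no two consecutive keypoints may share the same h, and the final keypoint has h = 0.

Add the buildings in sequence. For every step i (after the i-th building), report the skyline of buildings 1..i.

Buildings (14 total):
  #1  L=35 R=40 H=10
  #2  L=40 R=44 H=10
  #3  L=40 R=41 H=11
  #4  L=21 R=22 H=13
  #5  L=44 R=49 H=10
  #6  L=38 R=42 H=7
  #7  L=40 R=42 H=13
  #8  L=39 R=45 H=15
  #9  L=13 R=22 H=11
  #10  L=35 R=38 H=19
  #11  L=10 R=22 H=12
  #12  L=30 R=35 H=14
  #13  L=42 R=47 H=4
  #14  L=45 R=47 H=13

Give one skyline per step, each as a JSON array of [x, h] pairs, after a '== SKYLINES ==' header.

== SKYLINES ==
[[35,10],[40,0]]
[[35,10],[44,0]]
[[35,10],[40,11],[41,10],[44,0]]
[[21,13],[22,0],[35,10],[40,11],[41,10],[44,0]]
[[21,13],[22,0],[35,10],[40,11],[41,10],[49,0]]
[[21,13],[22,0],[35,10],[40,11],[41,10],[49,0]]
[[21,13],[22,0],[35,10],[40,13],[42,10],[49,0]]
[[21,13],[22,0],[35,10],[39,15],[45,10],[49,0]]
[[13,11],[21,13],[22,0],[35,10],[39,15],[45,10],[49,0]]
[[13,11],[21,13],[22,0],[35,19],[38,10],[39,15],[45,10],[49,0]]
[[10,12],[21,13],[22,0],[35,19],[38,10],[39,15],[45,10],[49,0]]
[[10,12],[21,13],[22,0],[30,14],[35,19],[38,10],[39,15],[45,10],[49,0]]
[[10,12],[21,13],[22,0],[30,14],[35,19],[38,10],[39,15],[45,10],[49,0]]
[[10,12],[21,13],[22,0],[30,14],[35,19],[38,10],[39,15],[45,13],[47,10],[49,0]]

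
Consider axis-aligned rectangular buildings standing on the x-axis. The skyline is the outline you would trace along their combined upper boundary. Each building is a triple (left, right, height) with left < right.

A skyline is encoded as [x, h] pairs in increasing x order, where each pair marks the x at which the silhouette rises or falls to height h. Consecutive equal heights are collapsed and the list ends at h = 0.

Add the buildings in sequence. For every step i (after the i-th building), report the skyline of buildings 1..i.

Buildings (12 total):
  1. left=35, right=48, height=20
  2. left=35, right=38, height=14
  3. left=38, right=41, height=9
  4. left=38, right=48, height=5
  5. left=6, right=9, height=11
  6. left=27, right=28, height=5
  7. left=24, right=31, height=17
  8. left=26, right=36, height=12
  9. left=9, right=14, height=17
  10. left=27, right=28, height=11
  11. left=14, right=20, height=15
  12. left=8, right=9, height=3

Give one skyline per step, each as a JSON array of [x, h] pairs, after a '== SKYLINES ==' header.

== SKYLINES ==
[[35,20],[48,0]]
[[35,20],[48,0]]
[[35,20],[48,0]]
[[35,20],[48,0]]
[[6,11],[9,0],[35,20],[48,0]]
[[6,11],[9,0],[27,5],[28,0],[35,20],[48,0]]
[[6,11],[9,0],[24,17],[31,0],[35,20],[48,0]]
[[6,11],[9,0],[24,17],[31,12],[35,20],[48,0]]
[[6,11],[9,17],[14,0],[24,17],[31,12],[35,20],[48,0]]
[[6,11],[9,17],[14,0],[24,17],[31,12],[35,20],[48,0]]
[[6,11],[9,17],[14,15],[20,0],[24,17],[31,12],[35,20],[48,0]]
[[6,11],[9,17],[14,15],[20,0],[24,17],[31,12],[35,20],[48,0]]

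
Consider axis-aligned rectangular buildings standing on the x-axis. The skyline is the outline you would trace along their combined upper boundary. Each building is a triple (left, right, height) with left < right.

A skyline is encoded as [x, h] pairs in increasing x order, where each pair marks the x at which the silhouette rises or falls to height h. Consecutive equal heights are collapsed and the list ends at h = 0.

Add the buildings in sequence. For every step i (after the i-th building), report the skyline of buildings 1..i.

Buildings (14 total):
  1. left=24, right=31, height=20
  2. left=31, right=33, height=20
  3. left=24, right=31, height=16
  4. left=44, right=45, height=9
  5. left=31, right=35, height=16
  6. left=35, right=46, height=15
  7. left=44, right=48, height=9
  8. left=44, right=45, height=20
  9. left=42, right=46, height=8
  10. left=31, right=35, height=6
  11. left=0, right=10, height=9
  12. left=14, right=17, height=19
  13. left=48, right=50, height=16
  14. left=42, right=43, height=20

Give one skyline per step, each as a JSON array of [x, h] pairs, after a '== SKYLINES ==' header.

== SKYLINES ==
[[24,20],[31,0]]
[[24,20],[33,0]]
[[24,20],[33,0]]
[[24,20],[33,0],[44,9],[45,0]]
[[24,20],[33,16],[35,0],[44,9],[45,0]]
[[24,20],[33,16],[35,15],[46,0]]
[[24,20],[33,16],[35,15],[46,9],[48,0]]
[[24,20],[33,16],[35,15],[44,20],[45,15],[46,9],[48,0]]
[[24,20],[33,16],[35,15],[44,20],[45,15],[46,9],[48,0]]
[[24,20],[33,16],[35,15],[44,20],[45,15],[46,9],[48,0]]
[[0,9],[10,0],[24,20],[33,16],[35,15],[44,20],[45,15],[46,9],[48,0]]
[[0,9],[10,0],[14,19],[17,0],[24,20],[33,16],[35,15],[44,20],[45,15],[46,9],[48,0]]
[[0,9],[10,0],[14,19],[17,0],[24,20],[33,16],[35,15],[44,20],[45,15],[46,9],[48,16],[50,0]]
[[0,9],[10,0],[14,19],[17,0],[24,20],[33,16],[35,15],[42,20],[43,15],[44,20],[45,15],[46,9],[48,16],[50,0]]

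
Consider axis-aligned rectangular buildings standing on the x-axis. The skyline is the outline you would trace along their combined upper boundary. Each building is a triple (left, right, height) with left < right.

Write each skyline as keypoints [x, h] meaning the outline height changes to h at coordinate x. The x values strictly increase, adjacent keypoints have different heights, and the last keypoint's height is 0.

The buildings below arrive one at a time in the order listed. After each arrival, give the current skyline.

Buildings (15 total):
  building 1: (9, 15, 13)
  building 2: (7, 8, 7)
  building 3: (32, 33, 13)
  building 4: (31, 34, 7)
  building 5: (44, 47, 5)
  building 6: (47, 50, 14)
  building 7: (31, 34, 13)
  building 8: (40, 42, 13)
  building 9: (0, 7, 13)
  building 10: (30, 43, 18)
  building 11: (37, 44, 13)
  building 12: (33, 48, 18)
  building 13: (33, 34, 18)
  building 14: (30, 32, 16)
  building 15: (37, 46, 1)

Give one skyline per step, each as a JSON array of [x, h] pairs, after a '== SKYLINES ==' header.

== SKYLINES ==
[[9,13],[15,0]]
[[7,7],[8,0],[9,13],[15,0]]
[[7,7],[8,0],[9,13],[15,0],[32,13],[33,0]]
[[7,7],[8,0],[9,13],[15,0],[31,7],[32,13],[33,7],[34,0]]
[[7,7],[8,0],[9,13],[15,0],[31,7],[32,13],[33,7],[34,0],[44,5],[47,0]]
[[7,7],[8,0],[9,13],[15,0],[31,7],[32,13],[33,7],[34,0],[44,5],[47,14],[50,0]]
[[7,7],[8,0],[9,13],[15,0],[31,13],[34,0],[44,5],[47,14],[50,0]]
[[7,7],[8,0],[9,13],[15,0],[31,13],[34,0],[40,13],[42,0],[44,5],[47,14],[50,0]]
[[0,13],[7,7],[8,0],[9,13],[15,0],[31,13],[34,0],[40,13],[42,0],[44,5],[47,14],[50,0]]
[[0,13],[7,7],[8,0],[9,13],[15,0],[30,18],[43,0],[44,5],[47,14],[50,0]]
[[0,13],[7,7],[8,0],[9,13],[15,0],[30,18],[43,13],[44,5],[47,14],[50,0]]
[[0,13],[7,7],[8,0],[9,13],[15,0],[30,18],[48,14],[50,0]]
[[0,13],[7,7],[8,0],[9,13],[15,0],[30,18],[48,14],[50,0]]
[[0,13],[7,7],[8,0],[9,13],[15,0],[30,18],[48,14],[50,0]]
[[0,13],[7,7],[8,0],[9,13],[15,0],[30,18],[48,14],[50,0]]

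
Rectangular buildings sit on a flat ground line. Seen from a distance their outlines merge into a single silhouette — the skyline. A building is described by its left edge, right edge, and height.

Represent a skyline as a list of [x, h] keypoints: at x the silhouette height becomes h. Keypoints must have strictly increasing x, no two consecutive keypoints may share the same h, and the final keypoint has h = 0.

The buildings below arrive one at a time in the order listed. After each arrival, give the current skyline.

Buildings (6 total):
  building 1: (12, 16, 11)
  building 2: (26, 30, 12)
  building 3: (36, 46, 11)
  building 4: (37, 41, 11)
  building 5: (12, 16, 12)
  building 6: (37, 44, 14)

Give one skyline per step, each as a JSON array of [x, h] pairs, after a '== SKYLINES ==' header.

== SKYLINES ==
[[12,11],[16,0]]
[[12,11],[16,0],[26,12],[30,0]]
[[12,11],[16,0],[26,12],[30,0],[36,11],[46,0]]
[[12,11],[16,0],[26,12],[30,0],[36,11],[46,0]]
[[12,12],[16,0],[26,12],[30,0],[36,11],[46,0]]
[[12,12],[16,0],[26,12],[30,0],[36,11],[37,14],[44,11],[46,0]]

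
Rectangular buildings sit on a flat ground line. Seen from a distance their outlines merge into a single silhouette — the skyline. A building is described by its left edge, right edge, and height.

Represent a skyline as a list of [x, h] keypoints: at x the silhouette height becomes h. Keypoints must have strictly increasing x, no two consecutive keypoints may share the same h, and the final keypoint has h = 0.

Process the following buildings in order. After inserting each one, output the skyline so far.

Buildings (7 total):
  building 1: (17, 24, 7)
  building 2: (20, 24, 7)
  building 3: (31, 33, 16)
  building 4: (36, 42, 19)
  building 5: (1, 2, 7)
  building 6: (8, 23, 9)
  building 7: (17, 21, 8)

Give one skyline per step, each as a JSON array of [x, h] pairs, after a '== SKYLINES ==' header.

== SKYLINES ==
[[17,7],[24,0]]
[[17,7],[24,0]]
[[17,7],[24,0],[31,16],[33,0]]
[[17,7],[24,0],[31,16],[33,0],[36,19],[42,0]]
[[1,7],[2,0],[17,7],[24,0],[31,16],[33,0],[36,19],[42,0]]
[[1,7],[2,0],[8,9],[23,7],[24,0],[31,16],[33,0],[36,19],[42,0]]
[[1,7],[2,0],[8,9],[23,7],[24,0],[31,16],[33,0],[36,19],[42,0]]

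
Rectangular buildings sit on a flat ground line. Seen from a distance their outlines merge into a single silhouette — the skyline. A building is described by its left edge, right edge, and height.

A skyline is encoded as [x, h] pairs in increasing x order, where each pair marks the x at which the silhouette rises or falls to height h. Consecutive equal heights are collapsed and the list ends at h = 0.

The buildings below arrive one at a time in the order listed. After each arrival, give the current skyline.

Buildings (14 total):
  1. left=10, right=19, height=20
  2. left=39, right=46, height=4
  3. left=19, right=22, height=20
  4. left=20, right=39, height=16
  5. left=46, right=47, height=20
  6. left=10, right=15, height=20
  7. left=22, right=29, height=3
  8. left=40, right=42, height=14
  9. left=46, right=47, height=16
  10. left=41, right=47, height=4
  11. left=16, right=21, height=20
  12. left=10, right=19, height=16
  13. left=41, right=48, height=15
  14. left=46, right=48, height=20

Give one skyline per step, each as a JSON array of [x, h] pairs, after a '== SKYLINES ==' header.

== SKYLINES ==
[[10,20],[19,0]]
[[10,20],[19,0],[39,4],[46,0]]
[[10,20],[22,0],[39,4],[46,0]]
[[10,20],[22,16],[39,4],[46,0]]
[[10,20],[22,16],[39,4],[46,20],[47,0]]
[[10,20],[22,16],[39,4],[46,20],[47,0]]
[[10,20],[22,16],[39,4],[46,20],[47,0]]
[[10,20],[22,16],[39,4],[40,14],[42,4],[46,20],[47,0]]
[[10,20],[22,16],[39,4],[40,14],[42,4],[46,20],[47,0]]
[[10,20],[22,16],[39,4],[40,14],[42,4],[46,20],[47,0]]
[[10,20],[22,16],[39,4],[40,14],[42,4],[46,20],[47,0]]
[[10,20],[22,16],[39,4],[40,14],[42,4],[46,20],[47,0]]
[[10,20],[22,16],[39,4],[40,14],[41,15],[46,20],[47,15],[48,0]]
[[10,20],[22,16],[39,4],[40,14],[41,15],[46,20],[48,0]]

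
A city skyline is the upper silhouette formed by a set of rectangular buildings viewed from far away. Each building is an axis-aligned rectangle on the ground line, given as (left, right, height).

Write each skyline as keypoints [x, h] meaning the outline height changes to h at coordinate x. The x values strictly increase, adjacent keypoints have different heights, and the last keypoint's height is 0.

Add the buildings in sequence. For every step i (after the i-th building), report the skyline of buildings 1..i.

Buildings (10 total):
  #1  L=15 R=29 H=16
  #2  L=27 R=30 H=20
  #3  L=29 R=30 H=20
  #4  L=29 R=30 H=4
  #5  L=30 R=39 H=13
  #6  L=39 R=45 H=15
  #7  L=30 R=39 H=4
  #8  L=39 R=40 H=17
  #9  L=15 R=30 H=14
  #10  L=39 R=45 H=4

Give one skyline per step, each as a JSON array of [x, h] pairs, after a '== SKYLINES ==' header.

== SKYLINES ==
[[15,16],[29,0]]
[[15,16],[27,20],[30,0]]
[[15,16],[27,20],[30,0]]
[[15,16],[27,20],[30,0]]
[[15,16],[27,20],[30,13],[39,0]]
[[15,16],[27,20],[30,13],[39,15],[45,0]]
[[15,16],[27,20],[30,13],[39,15],[45,0]]
[[15,16],[27,20],[30,13],[39,17],[40,15],[45,0]]
[[15,16],[27,20],[30,13],[39,17],[40,15],[45,0]]
[[15,16],[27,20],[30,13],[39,17],[40,15],[45,0]]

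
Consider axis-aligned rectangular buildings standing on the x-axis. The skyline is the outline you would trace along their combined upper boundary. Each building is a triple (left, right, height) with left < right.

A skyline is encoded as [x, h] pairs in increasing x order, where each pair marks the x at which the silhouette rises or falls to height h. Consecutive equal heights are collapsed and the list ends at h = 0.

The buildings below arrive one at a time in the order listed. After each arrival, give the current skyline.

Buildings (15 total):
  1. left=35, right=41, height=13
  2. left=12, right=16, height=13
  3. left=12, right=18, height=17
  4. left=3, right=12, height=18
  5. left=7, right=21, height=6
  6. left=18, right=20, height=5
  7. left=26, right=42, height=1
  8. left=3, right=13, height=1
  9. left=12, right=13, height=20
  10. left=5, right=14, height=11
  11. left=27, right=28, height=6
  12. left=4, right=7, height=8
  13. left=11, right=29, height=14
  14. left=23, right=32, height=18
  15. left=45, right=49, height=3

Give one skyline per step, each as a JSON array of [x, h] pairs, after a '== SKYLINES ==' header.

== SKYLINES ==
[[35,13],[41,0]]
[[12,13],[16,0],[35,13],[41,0]]
[[12,17],[18,0],[35,13],[41,0]]
[[3,18],[12,17],[18,0],[35,13],[41,0]]
[[3,18],[12,17],[18,6],[21,0],[35,13],[41,0]]
[[3,18],[12,17],[18,6],[21,0],[35,13],[41,0]]
[[3,18],[12,17],[18,6],[21,0],[26,1],[35,13],[41,1],[42,0]]
[[3,18],[12,17],[18,6],[21,0],[26,1],[35,13],[41,1],[42,0]]
[[3,18],[12,20],[13,17],[18,6],[21,0],[26,1],[35,13],[41,1],[42,0]]
[[3,18],[12,20],[13,17],[18,6],[21,0],[26,1],[35,13],[41,1],[42,0]]
[[3,18],[12,20],[13,17],[18,6],[21,0],[26,1],[27,6],[28,1],[35,13],[41,1],[42,0]]
[[3,18],[12,20],[13,17],[18,6],[21,0],[26,1],[27,6],[28,1],[35,13],[41,1],[42,0]]
[[3,18],[12,20],[13,17],[18,14],[29,1],[35,13],[41,1],[42,0]]
[[3,18],[12,20],[13,17],[18,14],[23,18],[32,1],[35,13],[41,1],[42,0]]
[[3,18],[12,20],[13,17],[18,14],[23,18],[32,1],[35,13],[41,1],[42,0],[45,3],[49,0]]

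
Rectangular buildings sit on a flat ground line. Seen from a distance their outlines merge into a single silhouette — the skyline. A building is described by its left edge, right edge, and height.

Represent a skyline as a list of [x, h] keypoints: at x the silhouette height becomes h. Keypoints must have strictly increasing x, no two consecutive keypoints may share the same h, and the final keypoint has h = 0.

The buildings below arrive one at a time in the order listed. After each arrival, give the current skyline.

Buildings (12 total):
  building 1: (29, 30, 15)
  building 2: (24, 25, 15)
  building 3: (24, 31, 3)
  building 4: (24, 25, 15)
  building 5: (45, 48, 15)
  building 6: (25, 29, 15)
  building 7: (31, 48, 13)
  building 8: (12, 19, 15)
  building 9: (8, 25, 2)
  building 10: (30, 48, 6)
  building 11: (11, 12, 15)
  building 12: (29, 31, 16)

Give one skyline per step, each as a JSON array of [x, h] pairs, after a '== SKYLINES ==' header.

== SKYLINES ==
[[29,15],[30,0]]
[[24,15],[25,0],[29,15],[30,0]]
[[24,15],[25,3],[29,15],[30,3],[31,0]]
[[24,15],[25,3],[29,15],[30,3],[31,0]]
[[24,15],[25,3],[29,15],[30,3],[31,0],[45,15],[48,0]]
[[24,15],[30,3],[31,0],[45,15],[48,0]]
[[24,15],[30,3],[31,13],[45,15],[48,0]]
[[12,15],[19,0],[24,15],[30,3],[31,13],[45,15],[48,0]]
[[8,2],[12,15],[19,2],[24,15],[30,3],[31,13],[45,15],[48,0]]
[[8,2],[12,15],[19,2],[24,15],[30,6],[31,13],[45,15],[48,0]]
[[8,2],[11,15],[19,2],[24,15],[30,6],[31,13],[45,15],[48,0]]
[[8,2],[11,15],[19,2],[24,15],[29,16],[31,13],[45,15],[48,0]]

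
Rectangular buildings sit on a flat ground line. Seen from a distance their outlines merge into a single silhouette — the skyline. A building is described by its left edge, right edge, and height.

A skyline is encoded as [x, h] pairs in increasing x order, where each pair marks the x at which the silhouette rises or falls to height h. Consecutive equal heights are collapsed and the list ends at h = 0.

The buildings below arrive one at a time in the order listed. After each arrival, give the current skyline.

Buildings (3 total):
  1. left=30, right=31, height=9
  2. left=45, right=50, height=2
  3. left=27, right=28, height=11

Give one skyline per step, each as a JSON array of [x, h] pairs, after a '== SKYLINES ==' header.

== SKYLINES ==
[[30,9],[31,0]]
[[30,9],[31,0],[45,2],[50,0]]
[[27,11],[28,0],[30,9],[31,0],[45,2],[50,0]]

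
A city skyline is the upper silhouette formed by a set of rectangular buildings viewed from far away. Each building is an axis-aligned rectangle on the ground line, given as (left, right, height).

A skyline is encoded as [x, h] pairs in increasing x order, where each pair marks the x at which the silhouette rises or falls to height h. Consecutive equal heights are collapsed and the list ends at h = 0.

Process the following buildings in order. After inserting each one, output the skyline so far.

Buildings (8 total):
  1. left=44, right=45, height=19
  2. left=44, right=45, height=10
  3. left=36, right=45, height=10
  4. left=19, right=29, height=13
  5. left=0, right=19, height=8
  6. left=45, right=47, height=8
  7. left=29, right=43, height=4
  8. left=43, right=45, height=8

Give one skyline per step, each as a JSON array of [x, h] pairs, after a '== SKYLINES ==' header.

== SKYLINES ==
[[44,19],[45,0]]
[[44,19],[45,0]]
[[36,10],[44,19],[45,0]]
[[19,13],[29,0],[36,10],[44,19],[45,0]]
[[0,8],[19,13],[29,0],[36,10],[44,19],[45,0]]
[[0,8],[19,13],[29,0],[36,10],[44,19],[45,8],[47,0]]
[[0,8],[19,13],[29,4],[36,10],[44,19],[45,8],[47,0]]
[[0,8],[19,13],[29,4],[36,10],[44,19],[45,8],[47,0]]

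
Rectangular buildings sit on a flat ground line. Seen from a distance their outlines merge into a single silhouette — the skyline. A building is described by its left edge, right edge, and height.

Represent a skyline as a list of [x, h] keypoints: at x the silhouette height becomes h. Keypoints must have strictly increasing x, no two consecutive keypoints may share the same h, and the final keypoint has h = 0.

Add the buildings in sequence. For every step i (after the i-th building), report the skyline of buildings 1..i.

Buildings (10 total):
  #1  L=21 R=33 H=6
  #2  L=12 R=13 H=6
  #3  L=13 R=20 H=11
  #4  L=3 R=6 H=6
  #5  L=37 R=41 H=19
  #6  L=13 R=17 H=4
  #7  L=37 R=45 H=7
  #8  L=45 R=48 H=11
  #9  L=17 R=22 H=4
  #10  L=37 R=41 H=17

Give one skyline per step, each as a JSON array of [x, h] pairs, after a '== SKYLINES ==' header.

== SKYLINES ==
[[21,6],[33,0]]
[[12,6],[13,0],[21,6],[33,0]]
[[12,6],[13,11],[20,0],[21,6],[33,0]]
[[3,6],[6,0],[12,6],[13,11],[20,0],[21,6],[33,0]]
[[3,6],[6,0],[12,6],[13,11],[20,0],[21,6],[33,0],[37,19],[41,0]]
[[3,6],[6,0],[12,6],[13,11],[20,0],[21,6],[33,0],[37,19],[41,0]]
[[3,6],[6,0],[12,6],[13,11],[20,0],[21,6],[33,0],[37,19],[41,7],[45,0]]
[[3,6],[6,0],[12,6],[13,11],[20,0],[21,6],[33,0],[37,19],[41,7],[45,11],[48,0]]
[[3,6],[6,0],[12,6],[13,11],[20,4],[21,6],[33,0],[37,19],[41,7],[45,11],[48,0]]
[[3,6],[6,0],[12,6],[13,11],[20,4],[21,6],[33,0],[37,19],[41,7],[45,11],[48,0]]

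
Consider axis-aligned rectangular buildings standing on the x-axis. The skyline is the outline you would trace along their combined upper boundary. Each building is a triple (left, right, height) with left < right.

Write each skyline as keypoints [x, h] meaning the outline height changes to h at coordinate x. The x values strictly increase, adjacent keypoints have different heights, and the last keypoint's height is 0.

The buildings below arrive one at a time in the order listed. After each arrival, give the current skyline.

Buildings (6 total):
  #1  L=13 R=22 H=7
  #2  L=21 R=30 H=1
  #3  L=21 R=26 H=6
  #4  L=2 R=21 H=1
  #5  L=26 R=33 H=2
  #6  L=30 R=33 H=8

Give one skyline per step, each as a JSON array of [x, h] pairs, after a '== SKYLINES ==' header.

== SKYLINES ==
[[13,7],[22,0]]
[[13,7],[22,1],[30,0]]
[[13,7],[22,6],[26,1],[30,0]]
[[2,1],[13,7],[22,6],[26,1],[30,0]]
[[2,1],[13,7],[22,6],[26,2],[33,0]]
[[2,1],[13,7],[22,6],[26,2],[30,8],[33,0]]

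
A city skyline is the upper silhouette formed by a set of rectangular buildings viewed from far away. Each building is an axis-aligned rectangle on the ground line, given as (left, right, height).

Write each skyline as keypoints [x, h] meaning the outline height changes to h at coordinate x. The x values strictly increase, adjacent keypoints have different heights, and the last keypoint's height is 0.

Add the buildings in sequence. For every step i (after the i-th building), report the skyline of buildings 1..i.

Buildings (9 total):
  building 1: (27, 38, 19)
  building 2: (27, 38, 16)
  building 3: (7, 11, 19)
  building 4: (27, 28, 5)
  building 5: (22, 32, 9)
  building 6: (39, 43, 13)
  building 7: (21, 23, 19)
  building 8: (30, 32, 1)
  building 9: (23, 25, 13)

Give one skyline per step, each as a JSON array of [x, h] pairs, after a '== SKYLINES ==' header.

== SKYLINES ==
[[27,19],[38,0]]
[[27,19],[38,0]]
[[7,19],[11,0],[27,19],[38,0]]
[[7,19],[11,0],[27,19],[38,0]]
[[7,19],[11,0],[22,9],[27,19],[38,0]]
[[7,19],[11,0],[22,9],[27,19],[38,0],[39,13],[43,0]]
[[7,19],[11,0],[21,19],[23,9],[27,19],[38,0],[39,13],[43,0]]
[[7,19],[11,0],[21,19],[23,9],[27,19],[38,0],[39,13],[43,0]]
[[7,19],[11,0],[21,19],[23,13],[25,9],[27,19],[38,0],[39,13],[43,0]]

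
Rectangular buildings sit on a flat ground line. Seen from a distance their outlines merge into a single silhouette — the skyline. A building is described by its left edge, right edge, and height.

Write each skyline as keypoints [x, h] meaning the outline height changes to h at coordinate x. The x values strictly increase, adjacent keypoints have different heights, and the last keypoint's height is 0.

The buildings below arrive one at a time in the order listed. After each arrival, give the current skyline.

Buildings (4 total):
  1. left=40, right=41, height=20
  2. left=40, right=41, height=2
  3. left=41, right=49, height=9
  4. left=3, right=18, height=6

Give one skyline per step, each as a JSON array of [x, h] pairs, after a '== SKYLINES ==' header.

== SKYLINES ==
[[40,20],[41,0]]
[[40,20],[41,0]]
[[40,20],[41,9],[49,0]]
[[3,6],[18,0],[40,20],[41,9],[49,0]]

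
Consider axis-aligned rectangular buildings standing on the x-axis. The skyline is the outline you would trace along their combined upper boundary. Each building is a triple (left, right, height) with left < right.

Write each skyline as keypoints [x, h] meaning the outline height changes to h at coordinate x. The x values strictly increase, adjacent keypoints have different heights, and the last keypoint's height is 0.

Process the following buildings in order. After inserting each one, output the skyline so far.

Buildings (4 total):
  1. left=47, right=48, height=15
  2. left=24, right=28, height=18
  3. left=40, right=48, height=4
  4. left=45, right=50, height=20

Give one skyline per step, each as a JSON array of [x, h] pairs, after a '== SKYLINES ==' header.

== SKYLINES ==
[[47,15],[48,0]]
[[24,18],[28,0],[47,15],[48,0]]
[[24,18],[28,0],[40,4],[47,15],[48,0]]
[[24,18],[28,0],[40,4],[45,20],[50,0]]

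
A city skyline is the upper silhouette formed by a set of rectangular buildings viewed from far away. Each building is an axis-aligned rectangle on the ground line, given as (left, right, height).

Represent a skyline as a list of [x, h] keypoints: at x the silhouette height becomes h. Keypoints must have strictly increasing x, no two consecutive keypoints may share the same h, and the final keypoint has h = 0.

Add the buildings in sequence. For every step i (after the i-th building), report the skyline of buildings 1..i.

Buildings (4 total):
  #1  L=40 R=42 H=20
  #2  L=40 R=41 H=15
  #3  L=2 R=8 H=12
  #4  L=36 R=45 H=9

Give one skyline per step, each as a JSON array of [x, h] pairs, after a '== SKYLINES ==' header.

== SKYLINES ==
[[40,20],[42,0]]
[[40,20],[42,0]]
[[2,12],[8,0],[40,20],[42,0]]
[[2,12],[8,0],[36,9],[40,20],[42,9],[45,0]]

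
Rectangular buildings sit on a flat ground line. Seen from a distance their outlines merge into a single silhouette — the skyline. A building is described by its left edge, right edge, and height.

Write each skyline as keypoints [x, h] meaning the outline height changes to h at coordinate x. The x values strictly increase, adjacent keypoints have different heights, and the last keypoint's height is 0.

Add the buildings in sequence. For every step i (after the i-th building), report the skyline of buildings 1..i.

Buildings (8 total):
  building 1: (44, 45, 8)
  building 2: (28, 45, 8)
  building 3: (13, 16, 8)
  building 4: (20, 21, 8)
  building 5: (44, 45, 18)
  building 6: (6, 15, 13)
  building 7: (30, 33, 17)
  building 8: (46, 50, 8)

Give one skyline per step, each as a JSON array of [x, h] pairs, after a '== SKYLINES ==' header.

== SKYLINES ==
[[44,8],[45,0]]
[[28,8],[45,0]]
[[13,8],[16,0],[28,8],[45,0]]
[[13,8],[16,0],[20,8],[21,0],[28,8],[45,0]]
[[13,8],[16,0],[20,8],[21,0],[28,8],[44,18],[45,0]]
[[6,13],[15,8],[16,0],[20,8],[21,0],[28,8],[44,18],[45,0]]
[[6,13],[15,8],[16,0],[20,8],[21,0],[28,8],[30,17],[33,8],[44,18],[45,0]]
[[6,13],[15,8],[16,0],[20,8],[21,0],[28,8],[30,17],[33,8],[44,18],[45,0],[46,8],[50,0]]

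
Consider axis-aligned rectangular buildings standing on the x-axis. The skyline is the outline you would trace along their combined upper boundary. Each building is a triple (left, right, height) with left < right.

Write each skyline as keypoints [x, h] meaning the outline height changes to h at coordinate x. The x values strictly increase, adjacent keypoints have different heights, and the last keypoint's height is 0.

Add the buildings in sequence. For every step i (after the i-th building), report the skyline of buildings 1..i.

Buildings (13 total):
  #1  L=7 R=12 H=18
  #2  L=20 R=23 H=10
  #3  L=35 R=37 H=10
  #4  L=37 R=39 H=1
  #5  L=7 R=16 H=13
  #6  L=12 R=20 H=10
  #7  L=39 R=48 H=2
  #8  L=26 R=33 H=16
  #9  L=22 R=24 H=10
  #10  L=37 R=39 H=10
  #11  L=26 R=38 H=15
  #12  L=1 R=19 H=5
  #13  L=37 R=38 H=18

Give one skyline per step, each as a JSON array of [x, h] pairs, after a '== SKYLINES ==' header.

== SKYLINES ==
[[7,18],[12,0]]
[[7,18],[12,0],[20,10],[23,0]]
[[7,18],[12,0],[20,10],[23,0],[35,10],[37,0]]
[[7,18],[12,0],[20,10],[23,0],[35,10],[37,1],[39,0]]
[[7,18],[12,13],[16,0],[20,10],[23,0],[35,10],[37,1],[39,0]]
[[7,18],[12,13],[16,10],[23,0],[35,10],[37,1],[39,0]]
[[7,18],[12,13],[16,10],[23,0],[35,10],[37,1],[39,2],[48,0]]
[[7,18],[12,13],[16,10],[23,0],[26,16],[33,0],[35,10],[37,1],[39,2],[48,0]]
[[7,18],[12,13],[16,10],[24,0],[26,16],[33,0],[35,10],[37,1],[39,2],[48,0]]
[[7,18],[12,13],[16,10],[24,0],[26,16],[33,0],[35,10],[39,2],[48,0]]
[[7,18],[12,13],[16,10],[24,0],[26,16],[33,15],[38,10],[39,2],[48,0]]
[[1,5],[7,18],[12,13],[16,10],[24,0],[26,16],[33,15],[38,10],[39,2],[48,0]]
[[1,5],[7,18],[12,13],[16,10],[24,0],[26,16],[33,15],[37,18],[38,10],[39,2],[48,0]]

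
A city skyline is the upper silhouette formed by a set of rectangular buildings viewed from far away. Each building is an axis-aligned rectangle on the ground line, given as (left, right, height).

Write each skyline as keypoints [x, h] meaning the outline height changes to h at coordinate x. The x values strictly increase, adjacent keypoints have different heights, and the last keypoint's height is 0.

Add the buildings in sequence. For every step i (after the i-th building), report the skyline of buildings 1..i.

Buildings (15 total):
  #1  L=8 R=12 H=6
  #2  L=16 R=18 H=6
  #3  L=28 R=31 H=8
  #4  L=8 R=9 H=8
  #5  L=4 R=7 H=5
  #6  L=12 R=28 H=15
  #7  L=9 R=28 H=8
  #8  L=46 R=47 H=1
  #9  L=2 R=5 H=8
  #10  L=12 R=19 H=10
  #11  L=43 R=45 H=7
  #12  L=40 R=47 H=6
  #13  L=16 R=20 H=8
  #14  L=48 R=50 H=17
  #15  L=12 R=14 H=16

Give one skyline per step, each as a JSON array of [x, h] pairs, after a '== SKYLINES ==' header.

== SKYLINES ==
[[8,6],[12,0]]
[[8,6],[12,0],[16,6],[18,0]]
[[8,6],[12,0],[16,6],[18,0],[28,8],[31,0]]
[[8,8],[9,6],[12,0],[16,6],[18,0],[28,8],[31,0]]
[[4,5],[7,0],[8,8],[9,6],[12,0],[16,6],[18,0],[28,8],[31,0]]
[[4,5],[7,0],[8,8],[9,6],[12,15],[28,8],[31,0]]
[[4,5],[7,0],[8,8],[12,15],[28,8],[31,0]]
[[4,5],[7,0],[8,8],[12,15],[28,8],[31,0],[46,1],[47,0]]
[[2,8],[5,5],[7,0],[8,8],[12,15],[28,8],[31,0],[46,1],[47,0]]
[[2,8],[5,5],[7,0],[8,8],[12,15],[28,8],[31,0],[46,1],[47,0]]
[[2,8],[5,5],[7,0],[8,8],[12,15],[28,8],[31,0],[43,7],[45,0],[46,1],[47,0]]
[[2,8],[5,5],[7,0],[8,8],[12,15],[28,8],[31,0],[40,6],[43,7],[45,6],[47,0]]
[[2,8],[5,5],[7,0],[8,8],[12,15],[28,8],[31,0],[40,6],[43,7],[45,6],[47,0]]
[[2,8],[5,5],[7,0],[8,8],[12,15],[28,8],[31,0],[40,6],[43,7],[45,6],[47,0],[48,17],[50,0]]
[[2,8],[5,5],[7,0],[8,8],[12,16],[14,15],[28,8],[31,0],[40,6],[43,7],[45,6],[47,0],[48,17],[50,0]]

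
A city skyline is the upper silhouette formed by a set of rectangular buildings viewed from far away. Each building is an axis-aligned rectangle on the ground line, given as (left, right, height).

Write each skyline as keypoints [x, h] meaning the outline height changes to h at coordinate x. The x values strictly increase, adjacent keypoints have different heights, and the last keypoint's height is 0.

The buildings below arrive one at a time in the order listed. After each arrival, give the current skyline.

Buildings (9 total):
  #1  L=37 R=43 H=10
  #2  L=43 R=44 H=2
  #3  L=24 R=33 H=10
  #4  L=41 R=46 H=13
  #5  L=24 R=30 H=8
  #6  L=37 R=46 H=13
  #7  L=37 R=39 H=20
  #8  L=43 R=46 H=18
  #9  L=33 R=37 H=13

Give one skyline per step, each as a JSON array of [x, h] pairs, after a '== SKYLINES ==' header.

== SKYLINES ==
[[37,10],[43,0]]
[[37,10],[43,2],[44,0]]
[[24,10],[33,0],[37,10],[43,2],[44,0]]
[[24,10],[33,0],[37,10],[41,13],[46,0]]
[[24,10],[33,0],[37,10],[41,13],[46,0]]
[[24,10],[33,0],[37,13],[46,0]]
[[24,10],[33,0],[37,20],[39,13],[46,0]]
[[24,10],[33,0],[37,20],[39,13],[43,18],[46,0]]
[[24,10],[33,13],[37,20],[39,13],[43,18],[46,0]]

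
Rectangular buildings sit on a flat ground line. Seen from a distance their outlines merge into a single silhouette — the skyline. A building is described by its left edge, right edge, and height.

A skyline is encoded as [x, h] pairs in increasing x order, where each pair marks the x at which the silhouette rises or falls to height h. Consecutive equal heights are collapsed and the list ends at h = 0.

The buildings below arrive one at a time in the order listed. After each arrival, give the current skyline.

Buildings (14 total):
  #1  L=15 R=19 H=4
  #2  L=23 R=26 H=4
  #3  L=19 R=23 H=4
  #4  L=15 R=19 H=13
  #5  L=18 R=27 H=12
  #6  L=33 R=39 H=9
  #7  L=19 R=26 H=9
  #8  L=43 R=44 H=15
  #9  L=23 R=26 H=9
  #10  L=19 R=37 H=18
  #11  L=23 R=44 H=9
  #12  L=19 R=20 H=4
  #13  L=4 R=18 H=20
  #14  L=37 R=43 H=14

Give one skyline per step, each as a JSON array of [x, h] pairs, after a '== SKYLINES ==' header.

== SKYLINES ==
[[15,4],[19,0]]
[[15,4],[19,0],[23,4],[26,0]]
[[15,4],[26,0]]
[[15,13],[19,4],[26,0]]
[[15,13],[19,12],[27,0]]
[[15,13],[19,12],[27,0],[33,9],[39,0]]
[[15,13],[19,12],[27,0],[33,9],[39,0]]
[[15,13],[19,12],[27,0],[33,9],[39,0],[43,15],[44,0]]
[[15,13],[19,12],[27,0],[33,9],[39,0],[43,15],[44,0]]
[[15,13],[19,18],[37,9],[39,0],[43,15],[44,0]]
[[15,13],[19,18],[37,9],[43,15],[44,0]]
[[15,13],[19,18],[37,9],[43,15],[44,0]]
[[4,20],[18,13],[19,18],[37,9],[43,15],[44,0]]
[[4,20],[18,13],[19,18],[37,14],[43,15],[44,0]]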